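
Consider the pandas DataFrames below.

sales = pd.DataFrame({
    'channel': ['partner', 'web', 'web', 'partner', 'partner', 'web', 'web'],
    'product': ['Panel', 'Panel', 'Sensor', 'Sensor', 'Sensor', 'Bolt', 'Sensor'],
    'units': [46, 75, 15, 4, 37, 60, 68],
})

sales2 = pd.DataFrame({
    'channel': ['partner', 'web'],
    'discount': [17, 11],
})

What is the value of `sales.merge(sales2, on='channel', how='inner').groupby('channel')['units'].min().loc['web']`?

15

merge on 'channel' (how='inner') → 7 rows:
   channel product  units  discount
0  partner   Panel     46        17
1      web   Panel     75        11
2      web  Sensor     15        11
3  partner  Sensor      4        17
4  partner  Sensor     37        17
5      web    Bolt     60        11
6      web  Sensor     68        11
group by channel, min of units:
channel
partner     4
web        15
Name: units, dtype: int64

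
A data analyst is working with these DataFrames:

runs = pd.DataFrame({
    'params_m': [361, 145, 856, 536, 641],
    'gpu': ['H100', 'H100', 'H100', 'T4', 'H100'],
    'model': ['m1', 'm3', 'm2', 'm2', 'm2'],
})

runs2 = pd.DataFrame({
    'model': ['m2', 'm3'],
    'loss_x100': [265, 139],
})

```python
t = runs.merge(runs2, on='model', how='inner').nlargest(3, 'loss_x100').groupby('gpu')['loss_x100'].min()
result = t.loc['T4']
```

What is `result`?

merge on 'model' (how='inner') → 4 rows:
   params_m   gpu model  loss_x100
0       145  H100    m3        139
1       856  H100    m2        265
2       536    T4    m2        265
3       641  H100    m2        265
take 3 rows with largest loss_x100:
   params_m   gpu model  loss_x100
1       856  H100    m2        265
2       536    T4    m2        265
3       641  H100    m2        265
group by gpu, min of loss_x100:
gpu
H100    265
T4      265
Name: loss_x100, dtype: int64
So loc['T4'] = 265.

265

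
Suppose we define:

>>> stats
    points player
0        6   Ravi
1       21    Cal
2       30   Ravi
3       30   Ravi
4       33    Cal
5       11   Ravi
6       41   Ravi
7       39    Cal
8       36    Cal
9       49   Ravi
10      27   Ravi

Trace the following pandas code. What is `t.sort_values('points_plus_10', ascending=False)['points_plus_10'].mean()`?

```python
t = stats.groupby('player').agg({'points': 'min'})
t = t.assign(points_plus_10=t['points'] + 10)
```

group by player, min of points:
        points
player        
Cal         21
Ravi         6
add column points_plus_10 = t['points'] + 10:
        points  points_plus_10
player                        
Cal         21              31
Ravi         6              16
sort by points_plus_10 descending:
        points  points_plus_10
player                        
Cal         21              31
Ravi         6              16
Reading off the mean of column 'points_plus_10', we get 23.5.

23.5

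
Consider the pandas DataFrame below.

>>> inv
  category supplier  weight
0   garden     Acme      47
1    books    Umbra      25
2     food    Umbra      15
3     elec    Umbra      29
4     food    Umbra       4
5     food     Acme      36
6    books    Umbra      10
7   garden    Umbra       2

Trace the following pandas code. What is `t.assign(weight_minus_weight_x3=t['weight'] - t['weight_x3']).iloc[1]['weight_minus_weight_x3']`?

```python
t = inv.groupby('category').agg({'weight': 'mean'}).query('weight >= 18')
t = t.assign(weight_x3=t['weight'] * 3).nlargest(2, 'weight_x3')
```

group by category, mean of weight:
             weight
category           
books     17.500000
elec      29.000000
food      18.333333
garden    24.500000
filter rows where weight >= 18:
             weight
category           
elec      29.000000
food      18.333333
garden    24.500000
add column weight_x3 = t['weight'] * 3:
             weight  weight_x3
category                      
elec      29.000000       87.0
food      18.333333       55.0
garden    24.500000       73.5
take 2 rows with largest weight_x3:
          weight  weight_x3
category                   
elec        29.0       87.0
garden      24.5       73.5
add column weight_minus_weight_x3 = t['weight'] - t['weight_x3']:
          weight  weight_x3  weight_minus_weight_x3
category                                           
elec        29.0       87.0                   -58.0
garden      24.5       73.5                   -49.0

-49.0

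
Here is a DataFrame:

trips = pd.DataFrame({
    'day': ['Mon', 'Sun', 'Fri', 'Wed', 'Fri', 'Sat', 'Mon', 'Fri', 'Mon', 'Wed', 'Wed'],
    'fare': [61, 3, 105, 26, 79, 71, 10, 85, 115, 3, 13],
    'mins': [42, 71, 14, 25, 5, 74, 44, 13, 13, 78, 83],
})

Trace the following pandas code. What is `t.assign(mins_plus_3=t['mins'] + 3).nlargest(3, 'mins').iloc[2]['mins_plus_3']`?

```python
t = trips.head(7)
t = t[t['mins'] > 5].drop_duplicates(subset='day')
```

take first 7 rows:
   day  fare  mins
0  Mon    61    42
1  Sun     3    71
2  Fri   105    14
3  Wed    26    25
4  Fri    79     5
5  Sat    71    74
6  Mon    10    44
filter rows where mins > 5:
   day  fare  mins
0  Mon    61    42
1  Sun     3    71
2  Fri   105    14
3  Wed    26    25
5  Sat    71    74
6  Mon    10    44
drop duplicate day (keep=first):
   day  fare  mins
0  Mon    61    42
1  Sun     3    71
2  Fri   105    14
3  Wed    26    25
5  Sat    71    74
add column mins_plus_3 = t['mins'] + 3:
   day  fare  mins  mins_plus_3
0  Mon    61    42           45
1  Sun     3    71           74
2  Fri   105    14           17
3  Wed    26    25           28
5  Sat    71    74           77
take 3 rows with largest mins:
   day  fare  mins  mins_plus_3
5  Sat    71    74           77
1  Sun     3    71           74
0  Mon    61    42           45
So iloc[2]['mins_plus_3'] = 45.

45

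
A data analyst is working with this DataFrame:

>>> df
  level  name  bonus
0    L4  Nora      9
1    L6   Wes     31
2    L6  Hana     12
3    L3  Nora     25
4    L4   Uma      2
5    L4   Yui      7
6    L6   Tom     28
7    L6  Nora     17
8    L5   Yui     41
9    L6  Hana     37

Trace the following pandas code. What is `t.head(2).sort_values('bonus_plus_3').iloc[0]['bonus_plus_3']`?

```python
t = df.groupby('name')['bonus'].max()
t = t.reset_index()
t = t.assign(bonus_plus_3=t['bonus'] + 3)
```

28

group by name, max of bonus:
name
Hana    37
Nora    25
Tom     28
Uma      2
Wes     31
Yui     41
Name: bonus, dtype: int64
reset_index():
   name  bonus
0  Hana     37
1  Nora     25
2   Tom     28
3   Uma      2
4   Wes     31
5   Yui     41
add column bonus_plus_3 = t['bonus'] + 3:
   name  bonus  bonus_plus_3
0  Hana     37            40
1  Nora     25            28
2   Tom     28            31
3   Uma      2             5
4   Wes     31            34
5   Yui     41            44
take first 2 rows:
   name  bonus  bonus_plus_3
0  Hana     37            40
1  Nora     25            28
sort by bonus_plus_3:
   name  bonus  bonus_plus_3
1  Nora     25            28
0  Hana     37            40
Finally, value at position 0, column 'bonus_plus_3' = 28.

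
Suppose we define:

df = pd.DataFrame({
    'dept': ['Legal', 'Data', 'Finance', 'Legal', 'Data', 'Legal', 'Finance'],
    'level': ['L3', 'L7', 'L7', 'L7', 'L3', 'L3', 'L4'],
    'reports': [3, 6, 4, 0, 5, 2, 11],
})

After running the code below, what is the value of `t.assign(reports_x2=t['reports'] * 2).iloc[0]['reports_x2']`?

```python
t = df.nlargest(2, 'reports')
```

22

take 2 rows with largest reports:
      dept level  reports
6  Finance    L4       11
1     Data    L7        6
add column reports_x2 = t['reports'] * 2:
      dept level  reports  reports_x2
6  Finance    L4       11          22
1     Data    L7        6          12
Finally, value at position 0, column 'reports_x2' = 22.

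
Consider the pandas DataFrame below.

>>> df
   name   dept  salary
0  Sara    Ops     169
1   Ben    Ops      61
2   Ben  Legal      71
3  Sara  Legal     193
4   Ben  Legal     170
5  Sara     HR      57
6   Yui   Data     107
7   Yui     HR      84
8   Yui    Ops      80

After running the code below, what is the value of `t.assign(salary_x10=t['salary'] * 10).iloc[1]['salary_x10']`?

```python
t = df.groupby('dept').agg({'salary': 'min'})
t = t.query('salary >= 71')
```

group by dept, min of salary:
       salary
dept         
Data      107
HR         57
Legal      71
Ops        61
filter rows where salary >= 71:
       salary
dept         
Data      107
Legal      71
add column salary_x10 = t['salary'] * 10:
       salary  salary_x10
dept                     
Data      107        1070
Legal      71         710

710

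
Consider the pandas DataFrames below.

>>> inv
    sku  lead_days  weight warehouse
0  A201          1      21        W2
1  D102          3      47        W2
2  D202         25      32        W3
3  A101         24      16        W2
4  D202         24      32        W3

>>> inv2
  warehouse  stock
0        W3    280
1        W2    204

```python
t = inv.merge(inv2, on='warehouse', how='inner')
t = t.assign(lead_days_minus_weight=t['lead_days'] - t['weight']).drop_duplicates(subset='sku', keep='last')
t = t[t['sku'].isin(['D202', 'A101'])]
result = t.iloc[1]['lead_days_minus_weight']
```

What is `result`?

-8

merge on 'warehouse' (how='inner') → 5 rows:
    sku  lead_days  weight warehouse  stock
0  A201          1      21        W2    204
1  D102          3      47        W2    204
2  D202         25      32        W3    280
3  A101         24      16        W2    204
4  D202         24      32        W3    280
add column lead_days_minus_weight = t['lead_days'] - t['weight']:
    sku  lead_days  weight warehouse  stock  lead_days_minus_weight
0  A201          1      21        W2    204                     -20
1  D102          3      47        W2    204                     -44
2  D202         25      32        W3    280                      -7
3  A101         24      16        W2    204                       8
4  D202         24      32        W3    280                      -8
drop duplicate sku (keep=last):
    sku  lead_days  weight warehouse  stock  lead_days_minus_weight
0  A201          1      21        W2    204                     -20
1  D102          3      47        W2    204                     -44
3  A101         24      16        W2    204                       8
4  D202         24      32        W3    280                      -8
filter rows where sku in ['D202', 'A101']:
    sku  lead_days  weight warehouse  stock  lead_days_minus_weight
3  A101         24      16        W2    204                       8
4  D202         24      32        W3    280                      -8
The value at position 1, column 'lead_days_minus_weight' is -8.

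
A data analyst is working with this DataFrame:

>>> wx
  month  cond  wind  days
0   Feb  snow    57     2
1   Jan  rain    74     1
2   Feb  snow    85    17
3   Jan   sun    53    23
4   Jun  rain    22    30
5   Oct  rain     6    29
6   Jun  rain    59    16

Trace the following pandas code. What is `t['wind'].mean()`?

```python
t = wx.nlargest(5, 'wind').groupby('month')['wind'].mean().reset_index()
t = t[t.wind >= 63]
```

67.25

take 5 rows with largest wind:
  month  cond  wind  days
2   Feb  snow    85    17
1   Jan  rain    74     1
6   Jun  rain    59    16
0   Feb  snow    57     2
3   Jan   sun    53    23
group by month, mean of wind:
month
Feb    71.0
Jan    63.5
Jun    59.0
Name: wind, dtype: float64
reset_index():
  month  wind
0   Feb  71.0
1   Jan  63.5
2   Jun  59.0
filter rows where wind >= 63:
  month  wind
0   Feb  71.0
1   Jan  63.5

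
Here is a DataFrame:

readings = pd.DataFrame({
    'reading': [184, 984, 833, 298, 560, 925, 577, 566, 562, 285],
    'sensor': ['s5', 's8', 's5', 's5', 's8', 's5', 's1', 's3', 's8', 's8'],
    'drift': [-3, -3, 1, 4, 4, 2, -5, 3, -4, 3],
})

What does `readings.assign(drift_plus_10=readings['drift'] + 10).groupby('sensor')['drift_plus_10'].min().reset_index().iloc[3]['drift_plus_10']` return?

add column drift_plus_10 = readings['drift'] + 10:
   reading sensor  drift  drift_plus_10
0      184     s5     -3              7
1      984     s8     -3              7
2      833     s5      1             11
3      298     s5      4             14
4      560     s8      4             14
5      925     s5      2             12
6      577     s1     -5              5
7      566     s3      3             13
8      562     s8     -4              6
9      285     s8      3             13
group by sensor, min of drift_plus_10:
sensor
s1     5
s3    13
s5     7
s8     6
Name: drift_plus_10, dtype: int64
reset_index():
  sensor  drift_plus_10
0     s1              5
1     s3             13
2     s5              7
3     s8              6
Reading off the value at position 3, column 'drift_plus_10', we get 6.

6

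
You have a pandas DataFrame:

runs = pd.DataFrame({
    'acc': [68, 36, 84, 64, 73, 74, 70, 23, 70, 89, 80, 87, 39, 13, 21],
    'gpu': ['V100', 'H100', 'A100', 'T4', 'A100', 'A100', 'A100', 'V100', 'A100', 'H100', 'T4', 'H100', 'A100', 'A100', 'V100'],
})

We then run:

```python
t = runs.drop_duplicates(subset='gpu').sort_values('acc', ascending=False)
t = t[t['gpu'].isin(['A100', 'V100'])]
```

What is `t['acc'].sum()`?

drop duplicate gpu (keep=first):
   acc   gpu
0   68  V100
1   36  H100
2   84  A100
3   64    T4
sort by acc descending:
   acc   gpu
2   84  A100
0   68  V100
3   64    T4
1   36  H100
filter rows where gpu in ['A100', 'V100']:
   acc   gpu
2   84  A100
0   68  V100

152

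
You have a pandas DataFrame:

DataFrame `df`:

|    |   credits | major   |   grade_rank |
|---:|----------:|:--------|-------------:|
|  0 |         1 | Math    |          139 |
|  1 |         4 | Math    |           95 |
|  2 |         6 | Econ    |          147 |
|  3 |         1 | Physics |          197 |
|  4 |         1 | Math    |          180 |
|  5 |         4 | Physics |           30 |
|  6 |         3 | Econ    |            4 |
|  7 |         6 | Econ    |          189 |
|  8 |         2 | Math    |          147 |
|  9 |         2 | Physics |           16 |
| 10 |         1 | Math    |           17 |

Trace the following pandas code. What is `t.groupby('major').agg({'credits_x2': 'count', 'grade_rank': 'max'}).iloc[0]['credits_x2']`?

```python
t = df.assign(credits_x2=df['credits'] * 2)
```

add column credits_x2 = df['credits'] * 2:
    credits    major  grade_rank  credits_x2
0         1     Math         139           2
1         4     Math          95           8
2         6     Econ         147          12
3         1  Physics         197           2
4         1     Math         180           2
5         4  Physics          30           8
6         3     Econ           4           6
7         6     Econ         189          12
8         2     Math         147           4
9         2  Physics          16           4
10        1     Math          17           2
group by major: count(credits_x2), max(grade_rank):
         credits_x2  grade_rank
major                          
Econ              3         189
Math              5         180
Physics           3         197
value at position 0, column 'credits_x2' → 3

3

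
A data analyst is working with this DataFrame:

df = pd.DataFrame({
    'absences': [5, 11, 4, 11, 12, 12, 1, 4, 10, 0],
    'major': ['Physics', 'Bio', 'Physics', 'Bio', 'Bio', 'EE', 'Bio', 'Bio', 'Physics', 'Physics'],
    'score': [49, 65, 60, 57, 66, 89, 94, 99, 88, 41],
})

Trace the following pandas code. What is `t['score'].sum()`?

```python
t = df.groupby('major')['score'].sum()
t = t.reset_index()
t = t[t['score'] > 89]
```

619

group by major, sum of score:
major
Bio        381
EE          89
Physics    238
Name: score, dtype: int64
reset_index():
     major  score
0      Bio    381
1       EE     89
2  Physics    238
filter rows where score > 89:
     major  score
0      Bio    381
2  Physics    238
Hence 619.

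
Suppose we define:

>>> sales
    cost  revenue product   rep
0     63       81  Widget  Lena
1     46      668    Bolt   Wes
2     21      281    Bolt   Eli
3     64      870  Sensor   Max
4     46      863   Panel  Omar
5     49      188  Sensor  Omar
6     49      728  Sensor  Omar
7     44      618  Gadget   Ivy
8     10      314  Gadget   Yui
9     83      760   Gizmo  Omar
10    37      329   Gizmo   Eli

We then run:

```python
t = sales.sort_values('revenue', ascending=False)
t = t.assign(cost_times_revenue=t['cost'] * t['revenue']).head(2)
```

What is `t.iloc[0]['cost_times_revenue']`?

sort by revenue descending:
    cost  revenue product   rep
3     64      870  Sensor   Max
4     46      863   Panel  Omar
9     83      760   Gizmo  Omar
6     49      728  Sensor  Omar
1     46      668    Bolt   Wes
7     44      618  Gadget   Ivy
10    37      329   Gizmo   Eli
8     10      314  Gadget   Yui
2     21      281    Bolt   Eli
5     49      188  Sensor  Omar
0     63       81  Widget  Lena
add column cost_times_revenue = t['cost'] * t['revenue']:
    cost  revenue product   rep  cost_times_revenue
3     64      870  Sensor   Max               55680
4     46      863   Panel  Omar               39698
9     83      760   Gizmo  Omar               63080
6     49      728  Sensor  Omar               35672
1     46      668    Bolt   Wes               30728
7     44      618  Gadget   Ivy               27192
10    37      329   Gizmo   Eli               12173
8     10      314  Gadget   Yui                3140
2     21      281    Bolt   Eli                5901
5     49      188  Sensor  Omar                9212
0     63       81  Widget  Lena                5103
take first 2 rows:
   cost  revenue product   rep  cost_times_revenue
3    64      870  Sensor   Max               55680
4    46      863   Panel  Omar               39698
Reading off the value at position 0, column 'cost_times_revenue', we get 55680.

55680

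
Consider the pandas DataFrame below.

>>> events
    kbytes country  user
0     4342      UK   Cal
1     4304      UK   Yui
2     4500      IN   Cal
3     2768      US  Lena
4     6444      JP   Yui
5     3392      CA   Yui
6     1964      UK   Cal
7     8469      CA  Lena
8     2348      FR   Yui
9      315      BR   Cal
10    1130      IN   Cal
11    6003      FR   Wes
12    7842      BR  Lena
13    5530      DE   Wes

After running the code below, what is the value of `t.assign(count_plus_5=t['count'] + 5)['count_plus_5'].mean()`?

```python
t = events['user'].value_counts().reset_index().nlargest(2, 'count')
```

9.5

value_counts of user:
user
Cal     5
Yui     4
Lena    3
Wes     2
Name: count, dtype: int64
reset_index():
   user  count
0   Cal      5
1   Yui      4
2  Lena      3
3   Wes      2
take 2 rows with largest count:
  user  count
0  Cal      5
1  Yui      4
add column count_plus_5 = t['count'] + 5:
  user  count  count_plus_5
0  Cal      5            10
1  Yui      4             9
Finally, mean of column 'count_plus_5' = 9.5.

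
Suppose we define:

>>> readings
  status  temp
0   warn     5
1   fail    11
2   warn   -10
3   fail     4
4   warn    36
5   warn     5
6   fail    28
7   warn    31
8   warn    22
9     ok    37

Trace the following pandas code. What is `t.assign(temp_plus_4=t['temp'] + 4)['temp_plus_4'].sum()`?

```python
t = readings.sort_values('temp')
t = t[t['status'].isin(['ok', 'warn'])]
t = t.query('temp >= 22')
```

142

sort by temp:
  status  temp
2   warn   -10
3   fail     4
0   warn     5
5   warn     5
1   fail    11
8   warn    22
6   fail    28
7   warn    31
4   warn    36
9     ok    37
filter rows where status in ['ok', 'warn']:
  status  temp
2   warn   -10
0   warn     5
5   warn     5
8   warn    22
7   warn    31
4   warn    36
9     ok    37
filter rows where temp >= 22:
  status  temp
8   warn    22
7   warn    31
4   warn    36
9     ok    37
add column temp_plus_4 = t['temp'] + 4:
  status  temp  temp_plus_4
8   warn    22           26
7   warn    31           35
4   warn    36           40
9     ok    37           41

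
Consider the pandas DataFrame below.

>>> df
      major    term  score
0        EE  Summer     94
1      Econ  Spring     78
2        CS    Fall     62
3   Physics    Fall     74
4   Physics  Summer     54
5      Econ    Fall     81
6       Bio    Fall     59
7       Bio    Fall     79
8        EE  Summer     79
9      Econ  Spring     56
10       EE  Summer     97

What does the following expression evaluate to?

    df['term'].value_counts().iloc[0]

5

value_counts of term:
term
Fall      5
Summer    4
Spring    2
Name: count, dtype: int64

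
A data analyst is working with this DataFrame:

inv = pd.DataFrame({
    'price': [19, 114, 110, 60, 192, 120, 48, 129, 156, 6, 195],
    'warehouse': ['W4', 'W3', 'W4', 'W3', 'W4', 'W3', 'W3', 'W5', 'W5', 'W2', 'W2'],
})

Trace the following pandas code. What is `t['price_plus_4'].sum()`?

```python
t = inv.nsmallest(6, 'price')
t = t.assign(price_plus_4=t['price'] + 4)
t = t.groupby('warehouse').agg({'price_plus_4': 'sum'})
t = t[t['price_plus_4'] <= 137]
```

take 6 rows with smallest price:
   price warehouse
9      6        W2
0     19        W4
6     48        W3
3     60        W3
2    110        W4
1    114        W3
add column price_plus_4 = t['price'] + 4:
   price warehouse  price_plus_4
9      6        W2            10
0     19        W4            23
6     48        W3            52
3     60        W3            64
2    110        W4           114
1    114        W3           118
group by warehouse, sum of price_plus_4:
           price_plus_4
warehouse              
W2                   10
W3                  234
W4                  137
filter rows where price_plus_4 <= 137:
           price_plus_4
warehouse              
W2                   10
W4                  137

147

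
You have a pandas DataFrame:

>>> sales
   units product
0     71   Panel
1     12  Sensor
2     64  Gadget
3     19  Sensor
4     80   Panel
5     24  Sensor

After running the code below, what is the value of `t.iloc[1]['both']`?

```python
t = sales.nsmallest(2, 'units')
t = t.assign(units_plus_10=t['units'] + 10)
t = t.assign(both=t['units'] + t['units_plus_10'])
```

take 2 rows with smallest units:
   units product
1     12  Sensor
3     19  Sensor
add column units_plus_10 = t['units'] + 10:
   units product  units_plus_10
1     12  Sensor             22
3     19  Sensor             29
add column both = t['units'] + t['units_plus_10']:
   units product  units_plus_10  both
1     12  Sensor             22    34
3     19  Sensor             29    48
Finally, value at position 1, column 'both' = 48.

48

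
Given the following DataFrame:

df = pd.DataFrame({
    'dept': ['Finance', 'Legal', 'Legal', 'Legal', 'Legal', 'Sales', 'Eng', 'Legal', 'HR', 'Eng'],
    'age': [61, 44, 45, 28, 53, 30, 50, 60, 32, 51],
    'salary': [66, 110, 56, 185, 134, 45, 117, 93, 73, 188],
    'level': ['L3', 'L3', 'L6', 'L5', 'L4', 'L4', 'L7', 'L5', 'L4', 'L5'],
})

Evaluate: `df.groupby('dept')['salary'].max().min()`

45

group by dept, max of salary:
dept
Eng        188
Finance     66
HR          73
Legal      185
Sales       45
Name: salary, dtype: int64
The min of the resulting series is 45.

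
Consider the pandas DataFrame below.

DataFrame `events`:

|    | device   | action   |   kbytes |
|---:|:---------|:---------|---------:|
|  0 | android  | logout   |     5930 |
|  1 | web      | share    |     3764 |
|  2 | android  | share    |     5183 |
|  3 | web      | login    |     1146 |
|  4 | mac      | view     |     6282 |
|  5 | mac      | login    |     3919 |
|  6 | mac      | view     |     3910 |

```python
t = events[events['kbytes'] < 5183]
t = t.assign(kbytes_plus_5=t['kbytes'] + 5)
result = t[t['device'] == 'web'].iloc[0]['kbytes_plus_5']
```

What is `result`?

filter rows where kbytes < 5183:
  device action  kbytes
1    web  share    3764
3    web  login    1146
5    mac  login    3919
6    mac   view    3910
add column kbytes_plus_5 = t['kbytes'] + 5:
  device action  kbytes  kbytes_plus_5
1    web  share    3764           3769
3    web  login    1146           1151
5    mac  login    3919           3924
6    mac   view    3910           3915
filter rows where device == 'web':
  device action  kbytes  kbytes_plus_5
1    web  share    3764           3769
3    web  login    1146           1151
Finally, value at position 0, column 'kbytes_plus_5' = 3769.

3769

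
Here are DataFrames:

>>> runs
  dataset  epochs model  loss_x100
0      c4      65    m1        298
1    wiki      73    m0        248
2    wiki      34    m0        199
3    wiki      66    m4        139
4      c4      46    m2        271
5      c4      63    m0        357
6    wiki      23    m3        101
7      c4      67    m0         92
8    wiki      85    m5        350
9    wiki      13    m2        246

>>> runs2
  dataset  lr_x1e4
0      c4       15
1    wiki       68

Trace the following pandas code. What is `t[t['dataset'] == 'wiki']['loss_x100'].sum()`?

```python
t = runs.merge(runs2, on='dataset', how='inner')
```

merge on 'dataset' (how='inner') → 10 rows:
  dataset  epochs model  loss_x100  lr_x1e4
0      c4      65    m1        298       15
1    wiki      73    m0        248       68
2    wiki      34    m0        199       68
3    wiki      66    m4        139       68
4      c4      46    m2        271       15
5      c4      63    m0        357       15
6    wiki      23    m3        101       68
7      c4      67    m0         92       15
8    wiki      85    m5        350       68
9    wiki      13    m2        246       68
filter rows where dataset == 'wiki':
  dataset  epochs model  loss_x100  lr_x1e4
1    wiki      73    m0        248       68
2    wiki      34    m0        199       68
3    wiki      66    m4        139       68
6    wiki      23    m3        101       68
8    wiki      85    m5        350       68
9    wiki      13    m2        246       68
sum of column 'loss_x100' → 1283

1283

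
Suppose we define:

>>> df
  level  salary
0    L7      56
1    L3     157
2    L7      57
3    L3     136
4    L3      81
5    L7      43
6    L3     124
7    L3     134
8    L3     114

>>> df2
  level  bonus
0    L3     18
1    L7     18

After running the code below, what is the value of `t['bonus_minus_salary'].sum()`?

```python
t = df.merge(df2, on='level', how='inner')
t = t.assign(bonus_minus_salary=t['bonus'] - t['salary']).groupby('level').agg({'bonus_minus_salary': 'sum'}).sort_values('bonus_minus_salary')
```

merge on 'level' (how='inner') → 9 rows:
  level  salary  bonus
0    L7      56     18
1    L3     157     18
2    L7      57     18
3    L3     136     18
4    L3      81     18
5    L7      43     18
6    L3     124     18
7    L3     134     18
8    L3     114     18
add column bonus_minus_salary = t['bonus'] - t['salary']:
  level  salary  bonus  bonus_minus_salary
0    L7      56     18                 -38
1    L3     157     18                -139
2    L7      57     18                 -39
3    L3     136     18                -118
4    L3      81     18                 -63
5    L7      43     18                 -25
6    L3     124     18                -106
7    L3     134     18                -116
8    L3     114     18                 -96
group by level, sum of bonus_minus_salary:
       bonus_minus_salary
level                    
L3                   -638
L7                   -102
sort by bonus_minus_salary:
       bonus_minus_salary
level                    
L3                   -638
L7                   -102
Then the sum of column 'bonus_minus_salary': -740

-740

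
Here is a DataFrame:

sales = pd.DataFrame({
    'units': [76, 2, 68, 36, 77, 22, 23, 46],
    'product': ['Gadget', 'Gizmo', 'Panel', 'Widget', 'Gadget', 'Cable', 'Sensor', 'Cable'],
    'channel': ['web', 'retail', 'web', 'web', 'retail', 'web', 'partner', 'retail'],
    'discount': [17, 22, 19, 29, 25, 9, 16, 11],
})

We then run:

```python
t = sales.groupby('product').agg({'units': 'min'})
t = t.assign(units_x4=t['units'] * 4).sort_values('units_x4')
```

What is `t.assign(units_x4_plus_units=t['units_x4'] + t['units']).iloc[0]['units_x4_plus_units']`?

10

group by product, min of units:
         units
product       
Cable       22
Gadget      76
Gizmo        2
Panel       68
Sensor      23
Widget      36
add column units_x4 = t['units'] * 4:
         units  units_x4
product                 
Cable       22        88
Gadget      76       304
Gizmo        2         8
Panel       68       272
Sensor      23        92
Widget      36       144
sort by units_x4:
         units  units_x4
product                 
Gizmo        2         8
Cable       22        88
Sensor      23        92
Widget      36       144
Panel       68       272
Gadget      76       304
add column units_x4_plus_units = t['units_x4'] + t['units']:
         units  units_x4  units_x4_plus_units
product                                      
Gizmo        2         8                   10
Cable       22        88                  110
Sensor      23        92                  115
Widget      36       144                  180
Panel       68       272                  340
Gadget      76       304                  380
Then the value at position 0, column 'units_x4_plus_units': 10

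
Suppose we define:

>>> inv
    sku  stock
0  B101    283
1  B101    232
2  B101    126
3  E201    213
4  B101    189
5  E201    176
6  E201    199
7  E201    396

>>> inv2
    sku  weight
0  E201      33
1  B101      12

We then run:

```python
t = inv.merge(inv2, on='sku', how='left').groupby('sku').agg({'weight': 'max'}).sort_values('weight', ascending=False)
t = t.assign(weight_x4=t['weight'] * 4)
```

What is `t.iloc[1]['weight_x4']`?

48

merge on 'sku' (how='left') → 8 rows:
    sku  stock  weight
0  B101    283      12
1  B101    232      12
2  B101    126      12
3  E201    213      33
4  B101    189      12
5  E201    176      33
6  E201    199      33
7  E201    396      33
group by sku, max of weight:
      weight
sku         
B101      12
E201      33
sort by weight descending:
      weight
sku         
E201      33
B101      12
add column weight_x4 = t['weight'] * 4:
      weight  weight_x4
sku                    
E201      33        132
B101      12         48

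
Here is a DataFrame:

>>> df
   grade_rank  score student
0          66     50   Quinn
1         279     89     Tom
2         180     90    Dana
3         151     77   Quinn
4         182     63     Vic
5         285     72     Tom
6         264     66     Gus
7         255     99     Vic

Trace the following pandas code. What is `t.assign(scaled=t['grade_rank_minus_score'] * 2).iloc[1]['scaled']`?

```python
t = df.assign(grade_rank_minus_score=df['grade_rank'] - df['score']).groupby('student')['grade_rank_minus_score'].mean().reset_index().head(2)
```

396.0

add column grade_rank_minus_score = df['grade_rank'] - df['score']:
   grade_rank  score student  grade_rank_minus_score
0          66     50   Quinn                      16
1         279     89     Tom                     190
2         180     90    Dana                      90
3         151     77   Quinn                      74
4         182     63     Vic                     119
5         285     72     Tom                     213
6         264     66     Gus                     198
7         255     99     Vic                     156
group by student, mean of grade_rank_minus_score:
student
Dana      90.0
Gus      198.0
Quinn     45.0
Tom      201.5
Vic      137.5
Name: grade_rank_minus_score, dtype: float64
reset_index():
  student  grade_rank_minus_score
0    Dana                    90.0
1     Gus                   198.0
2   Quinn                    45.0
3     Tom                   201.5
4     Vic                   137.5
take first 2 rows:
  student  grade_rank_minus_score
0    Dana                    90.0
1     Gus                   198.0
add column scaled = t['grade_rank_minus_score'] * 2:
  student  grade_rank_minus_score  scaled
0    Dana                    90.0   180.0
1     Gus                   198.0   396.0
Taking the value at position 1, column 'scaled' gives 396.0.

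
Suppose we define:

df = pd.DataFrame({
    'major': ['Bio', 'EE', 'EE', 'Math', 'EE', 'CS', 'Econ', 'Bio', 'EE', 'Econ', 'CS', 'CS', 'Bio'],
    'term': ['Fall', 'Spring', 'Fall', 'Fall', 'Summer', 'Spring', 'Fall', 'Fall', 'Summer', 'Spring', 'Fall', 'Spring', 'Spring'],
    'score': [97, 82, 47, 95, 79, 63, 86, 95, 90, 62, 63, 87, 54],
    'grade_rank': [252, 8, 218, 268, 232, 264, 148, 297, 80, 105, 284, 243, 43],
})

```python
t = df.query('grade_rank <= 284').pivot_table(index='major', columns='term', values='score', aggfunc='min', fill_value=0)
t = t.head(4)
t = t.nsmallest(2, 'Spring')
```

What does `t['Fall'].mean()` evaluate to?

91.5

filter rows where grade_rank <= 284:
   major    term  score  grade_rank
0    Bio    Fall     97         252
1     EE  Spring     82           8
2     EE    Fall     47         218
3   Math    Fall     95         268
4     EE  Summer     79         232
5     CS  Spring     63         264
6   Econ    Fall     86         148
8     EE  Summer     90          80
9   Econ  Spring     62         105
10    CS    Fall     63         284
11    CS  Spring     87         243
12   Bio  Spring     54          43
pivot: rows=major, cols=term, min(score):
term   Fall  Spring  Summer
major                      
Bio      97      54       0
CS       63      63       0
EE       47      82      79
Econ     86      62       0
Math     95       0       0
take first 4 rows:
term   Fall  Spring  Summer
major                      
Bio      97      54       0
CS       63      63       0
EE       47      82      79
Econ     86      62       0
take 2 rows with smallest Spring:
term   Fall  Spring  Summer
major                      
Bio      97      54       0
Econ     86      62       0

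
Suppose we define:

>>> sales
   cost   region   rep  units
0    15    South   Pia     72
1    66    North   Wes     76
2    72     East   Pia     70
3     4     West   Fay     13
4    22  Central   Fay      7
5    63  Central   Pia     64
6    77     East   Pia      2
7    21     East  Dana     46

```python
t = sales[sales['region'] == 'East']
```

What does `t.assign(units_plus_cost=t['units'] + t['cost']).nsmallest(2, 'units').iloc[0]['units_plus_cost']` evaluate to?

filter rows where region == 'East':
   cost region   rep  units
2    72   East   Pia     70
6    77   East   Pia      2
7    21   East  Dana     46
add column units_plus_cost = t['units'] + t['cost']:
   cost region   rep  units  units_plus_cost
2    72   East   Pia     70              142
6    77   East   Pia      2               79
7    21   East  Dana     46               67
take 2 rows with smallest units:
   cost region   rep  units  units_plus_cost
6    77   East   Pia      2               79
7    21   East  Dana     46               67

79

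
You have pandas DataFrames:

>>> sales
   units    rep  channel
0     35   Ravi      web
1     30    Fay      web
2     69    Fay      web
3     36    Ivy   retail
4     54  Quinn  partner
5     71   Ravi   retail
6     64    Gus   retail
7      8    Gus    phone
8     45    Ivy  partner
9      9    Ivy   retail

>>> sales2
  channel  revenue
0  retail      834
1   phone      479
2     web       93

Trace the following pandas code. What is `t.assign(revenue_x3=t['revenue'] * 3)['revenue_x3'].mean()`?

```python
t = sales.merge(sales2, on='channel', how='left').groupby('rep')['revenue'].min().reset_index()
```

1124.25

merge on 'channel' (how='left') → 10 rows:
   units    rep  channel  revenue
0     35   Ravi      web     93.0
1     30    Fay      web     93.0
2     69    Fay      web     93.0
3     36    Ivy   retail    834.0
4     54  Quinn  partner      NaN
5     71   Ravi   retail    834.0
6     64    Gus   retail    834.0
7      8    Gus    phone    479.0
8     45    Ivy  partner      NaN
9      9    Ivy   retail    834.0
group by rep, min of revenue:
rep
Fay       93.0
Gus      479.0
Ivy      834.0
Quinn      NaN
Ravi      93.0
Name: revenue, dtype: float64
reset_index():
     rep  revenue
0    Fay     93.0
1    Gus    479.0
2    Ivy    834.0
3  Quinn      NaN
4   Ravi     93.0
add column revenue_x3 = t['revenue'] * 3:
     rep  revenue  revenue_x3
0    Fay     93.0       279.0
1    Gus    479.0      1437.0
2    Ivy    834.0      2502.0
3  Quinn      NaN         NaN
4   Ravi     93.0       279.0
Hence 1124.25.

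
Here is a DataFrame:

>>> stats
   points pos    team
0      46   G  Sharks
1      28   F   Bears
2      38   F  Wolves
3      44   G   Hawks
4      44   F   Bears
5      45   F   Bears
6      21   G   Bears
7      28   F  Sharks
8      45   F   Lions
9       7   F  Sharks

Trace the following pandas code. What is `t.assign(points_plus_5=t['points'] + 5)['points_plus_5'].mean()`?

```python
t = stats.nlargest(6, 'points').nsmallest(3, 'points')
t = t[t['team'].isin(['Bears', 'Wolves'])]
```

take 6 rows with largest points:
   points pos    team
0      46   G  Sharks
5      45   F   Bears
8      45   F   Lions
3      44   G   Hawks
4      44   F   Bears
2      38   F  Wolves
take 3 rows with smallest points:
   points pos    team
2      38   F  Wolves
3      44   G   Hawks
4      44   F   Bears
filter rows where team in ['Bears', 'Wolves']:
   points pos    team
2      38   F  Wolves
4      44   F   Bears
add column points_plus_5 = t['points'] + 5:
   points pos    team  points_plus_5
2      38   F  Wolves             43
4      44   F   Bears             49
So mean() = 46.0.

46.0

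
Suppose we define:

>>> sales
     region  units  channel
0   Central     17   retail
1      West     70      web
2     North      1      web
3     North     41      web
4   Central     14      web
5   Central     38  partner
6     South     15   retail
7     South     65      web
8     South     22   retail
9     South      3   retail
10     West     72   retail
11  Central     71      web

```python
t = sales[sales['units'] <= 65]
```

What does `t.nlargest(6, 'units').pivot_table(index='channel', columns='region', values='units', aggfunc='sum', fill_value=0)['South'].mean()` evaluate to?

filter rows where units <= 65:
    region  units  channel
0  Central     17   retail
2    North      1      web
3    North     41      web
4  Central     14      web
5  Central     38  partner
6    South     15   retail
7    South     65      web
8    South     22   retail
9    South      3   retail
take 6 rows with largest units:
    region  units  channel
7    South     65      web
3    North     41      web
5  Central     38  partner
8    South     22   retail
0  Central     17   retail
6    South     15   retail
pivot: rows=channel, cols=region, sum(units):
region   Central  North  South
channel                       
partner       38      0      0
retail        17      0     37
web            0     41     65
mean of column 'South' → 34.0

34.0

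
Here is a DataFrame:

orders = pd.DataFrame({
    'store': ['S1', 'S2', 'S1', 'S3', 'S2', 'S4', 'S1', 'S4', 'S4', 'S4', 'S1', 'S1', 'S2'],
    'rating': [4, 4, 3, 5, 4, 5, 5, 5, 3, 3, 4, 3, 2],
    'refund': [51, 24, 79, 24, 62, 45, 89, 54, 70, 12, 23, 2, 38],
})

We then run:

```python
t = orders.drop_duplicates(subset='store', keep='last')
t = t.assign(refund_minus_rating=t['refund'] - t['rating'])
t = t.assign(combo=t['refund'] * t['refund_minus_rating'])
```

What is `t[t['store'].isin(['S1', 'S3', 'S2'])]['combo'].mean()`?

drop duplicate store (keep=last):
   store  rating  refund
3     S3       5      24
9     S4       3      12
11    S1       3       2
12    S2       2      38
add column refund_minus_rating = t['refund'] - t['rating']:
   store  rating  refund  refund_minus_rating
3     S3       5      24                   19
9     S4       3      12                    9
11    S1       3       2                   -1
12    S2       2      38                   36
add column combo = t['refund'] * t['refund_minus_rating']:
   store  rating  refund  refund_minus_rating  combo
3     S3       5      24                   19    456
9     S4       3      12                    9    108
11    S1       3       2                   -1     -2
12    S2       2      38                   36   1368
filter rows where store in ['S1', 'S3', 'S2']:
   store  rating  refund  refund_minus_rating  combo
3     S3       5      24                   19    456
11    S1       3       2                   -1     -2
12    S2       2      38                   36   1368

607.333333333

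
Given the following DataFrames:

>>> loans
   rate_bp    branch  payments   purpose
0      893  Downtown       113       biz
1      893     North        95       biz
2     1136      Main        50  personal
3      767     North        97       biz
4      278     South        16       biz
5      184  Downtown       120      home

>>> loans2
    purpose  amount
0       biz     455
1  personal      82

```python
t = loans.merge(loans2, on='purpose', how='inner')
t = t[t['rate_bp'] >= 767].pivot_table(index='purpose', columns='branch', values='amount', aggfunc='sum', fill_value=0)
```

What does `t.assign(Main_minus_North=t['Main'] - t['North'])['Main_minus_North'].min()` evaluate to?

merge on 'purpose' (how='inner') → 5 rows:
   rate_bp    branch  payments   purpose  amount
0      893  Downtown       113       biz     455
1      893     North        95       biz     455
2     1136      Main        50  personal      82
3      767     North        97       biz     455
4      278     South        16       biz     455
filter rows where rate_bp >= 767:
   rate_bp    branch  payments   purpose  amount
0      893  Downtown       113       biz     455
1      893     North        95       biz     455
2     1136      Main        50  personal      82
3      767     North        97       biz     455
pivot: rows=purpose, cols=branch, sum(amount):
branch    Downtown  Main  North
purpose                        
biz            455     0    910
personal         0    82      0
add column Main_minus_North = t['Main'] - t['North']:
branch    Downtown  Main  North  Main_minus_North
purpose                                          
biz            455     0    910              -910
personal         0    82      0                82
Reading off the min of column 'Main_minus_North', we get -910.

-910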